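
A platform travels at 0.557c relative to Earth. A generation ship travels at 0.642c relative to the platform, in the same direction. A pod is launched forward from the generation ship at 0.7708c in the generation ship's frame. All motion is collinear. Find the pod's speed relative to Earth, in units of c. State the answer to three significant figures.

First combine the pod and generation ship (S''→S'): u₁ = (0.7708 + 0.642)/(1 + 0.7708×0.642) = 1.4128/1.4948536 = 0.94511.
Then combine with the platform (S'→S): u = (0.94511 + 0.557)/(1 + 0.94511×0.557) = 1.50211/1.52642627 = 0.98407.

0.984c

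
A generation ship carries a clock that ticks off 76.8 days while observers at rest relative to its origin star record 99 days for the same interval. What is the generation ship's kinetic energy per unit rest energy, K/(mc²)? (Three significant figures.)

0.289

The time-dilation ratio gives γ = 99/76.8 = 1.28906.
K/(mc²) = γ − 1 = 1.28906 − 1 = 0.289.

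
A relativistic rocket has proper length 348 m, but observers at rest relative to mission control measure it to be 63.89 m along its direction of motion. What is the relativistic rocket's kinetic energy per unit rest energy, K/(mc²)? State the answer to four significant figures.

From L = L₀/γ: γ = 348/63.89 = 5.44686.
Since K = (γ−1)mc², K/(mc²) = 5.44686 − 1 = 4.447.

4.447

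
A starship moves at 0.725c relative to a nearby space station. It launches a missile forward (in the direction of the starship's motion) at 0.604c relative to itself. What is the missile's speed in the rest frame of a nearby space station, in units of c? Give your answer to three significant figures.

Relativistic velocity addition: u = (u' + v)/(1 + u'v/c²), with u' = 0.604c and v = 0.725c.
Numerator: 0.604 + 0.725 = 1.329. Denominator: 1 + (0.604)(0.725) = 1.4379.
u = 1.329/1.4379 = 0.92426, so the speed is 0.924c.

0.924c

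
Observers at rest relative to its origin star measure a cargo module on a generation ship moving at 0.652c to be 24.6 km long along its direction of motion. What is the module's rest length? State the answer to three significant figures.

32.4 km

Lorentz factor: γ = (1 − 0.425104)^(−1/2) = 1.3189.
Proper length: L₀ = γ·L = 1.3189 × 24.6 = 32.4 km.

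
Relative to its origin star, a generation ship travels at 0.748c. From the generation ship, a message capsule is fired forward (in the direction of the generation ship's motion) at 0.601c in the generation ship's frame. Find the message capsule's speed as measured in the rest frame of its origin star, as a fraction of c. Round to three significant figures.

Relativistic velocity addition: u = (u' + v)/(1 + u'v/c²), with u' = 0.601c and v = 0.748c.
Numerator: 0.601 + 0.748 = 1.349. Denominator: 1 + (0.601)(0.748) = 1.449548.
u = 1.349/1.449548 = 0.93063, so the speed is 0.931c.

0.931c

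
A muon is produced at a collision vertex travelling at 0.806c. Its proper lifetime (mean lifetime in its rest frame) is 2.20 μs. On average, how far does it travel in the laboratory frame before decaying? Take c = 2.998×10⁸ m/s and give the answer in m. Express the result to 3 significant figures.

898 m

γ = 1/√(1 − β²) = 1/√(1 − 0.649636) = 1/√0.350364 = 1/0.591916 = 1.6894.
Lab-frame lifetime: Δt = γτ = 1.6894 × 2.20 μs = 3.7167 μs.
Distance: d = vΔt = 0.806 × 2.998×10⁸ m/s × 3.7167×10^-6 s = 898 m.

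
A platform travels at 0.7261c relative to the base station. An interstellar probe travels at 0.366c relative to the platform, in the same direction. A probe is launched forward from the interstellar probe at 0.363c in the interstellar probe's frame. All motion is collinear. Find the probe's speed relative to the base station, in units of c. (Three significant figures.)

Compose velocities in two stages. Stage 1 (into S'): u₁ = (0.363+0.366)/(1+0.363×0.366) = 0.64351.
Stage 2 (into S): u = (0.64351+0.7261)/(1+0.64351×0.7261) = 0.93345, so the speed is 0.933c.

0.933c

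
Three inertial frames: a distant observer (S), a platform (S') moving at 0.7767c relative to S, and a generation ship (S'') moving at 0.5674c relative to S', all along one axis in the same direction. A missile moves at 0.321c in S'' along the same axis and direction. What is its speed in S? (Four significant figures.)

0.9650c

Apply u = (u'+v)/(1+u'v) twice. Missile in the platform frame: (0.321+0.5674)/(1+0.321·0.5674) = 0.8884/1.1821354 = 0.75152c.
That velocity, transformed to the rest frame of a distant observer: (0.75152+0.7767)/(1+0.75152·0.7767) = 1.52822/1.583705584 = 0.96496c.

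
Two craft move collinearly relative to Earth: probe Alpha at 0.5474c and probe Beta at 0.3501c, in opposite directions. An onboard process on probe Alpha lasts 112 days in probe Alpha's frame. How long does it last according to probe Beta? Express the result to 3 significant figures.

170 days

Transform probe Alpha's velocity into probe Beta's frame: (0.5474 + 0.3501)/(1 + 0.5474·0.3501) = 0.8975/1.19164474, so the relative speed is 0.75316c.
At |u| = 0.75316c, γ = (1 − 0.56725)^(−1/2) = 1.5201.
The clock on probe Alpha records proper time, so probe Beta measures Δt = γΔτ = 1.5201 × 112 = 170 days.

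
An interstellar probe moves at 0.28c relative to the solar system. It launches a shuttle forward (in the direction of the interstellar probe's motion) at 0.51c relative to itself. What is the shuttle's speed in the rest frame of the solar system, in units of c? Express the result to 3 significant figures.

Relativistic velocity addition: u = (u' + v)/(1 + u'v/c²), with u' = 0.51c and v = 0.28c.
Numerator: 0.51 + 0.28 = 0.79. Denominator: 1 + (0.51)(0.28) = 1.1428.
u = 0.79/1.1428 = 0.69128, so the speed is 0.691c.

0.691c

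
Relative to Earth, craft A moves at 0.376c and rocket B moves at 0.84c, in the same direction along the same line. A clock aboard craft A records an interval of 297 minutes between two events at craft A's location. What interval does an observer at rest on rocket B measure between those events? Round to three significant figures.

The velocity of craft A relative to rocket B is (0.376 − 0.84)c / (1 − 0.376×0.84) = −0.6782c; relative speed 0.6782c.
γ for this relative speed: γ = 1/√(1 − 0.459955) = 1.3608.
The clock on craft A records proper time, so rocket B measures Δt = γΔτ = 1.3608 × 297 = 404 minutes.

404 minutes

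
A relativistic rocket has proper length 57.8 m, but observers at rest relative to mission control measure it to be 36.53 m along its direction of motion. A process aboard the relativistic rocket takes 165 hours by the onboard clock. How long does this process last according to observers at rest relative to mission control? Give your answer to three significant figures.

261 hours

Length contraction gives γ = L₀/L = 57.8/36.53 = 1.58226.
Δt = γΔτ = 1.58226 × 165 = 261 hours.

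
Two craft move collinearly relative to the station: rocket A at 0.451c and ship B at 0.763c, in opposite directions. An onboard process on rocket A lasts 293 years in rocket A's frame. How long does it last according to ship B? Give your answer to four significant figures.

The velocity of rocket A relative to ship B is (0.451 + 0.763)c / (1 + 0.451×0.763) = 0.9032c; relative speed 0.9032c.
At |u| = 0.9032c, γ = (1 − 0.81577)^(−1/2) = 2.3298.
Rocket A's interval is proper; time dilation gives Δt_B = γΔτ = 2.3298 × 293 years = 682.6 years.

682.6 years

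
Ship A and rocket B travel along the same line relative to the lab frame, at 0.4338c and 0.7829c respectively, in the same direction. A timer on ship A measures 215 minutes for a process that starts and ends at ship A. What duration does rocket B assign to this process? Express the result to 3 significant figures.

253 minutes

The velocity of ship A relative to rocket B is (0.4338 − 0.7829)c / (1 − 0.4338×0.7829) = −0.52864c; relative speed 0.52864c.
At |u| = 0.52864c, γ = (1 − 0.27946)^(−1/2) = 1.1781.
The clock on ship A records proper time, so rocket B measures Δt = γΔτ = 1.1781 × 215 = 253 minutes.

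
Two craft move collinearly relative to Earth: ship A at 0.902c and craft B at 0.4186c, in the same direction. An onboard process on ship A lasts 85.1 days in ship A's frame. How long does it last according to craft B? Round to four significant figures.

135.1 days

The velocity of ship A relative to craft B is (0.902 − 0.4186)c / (1 − 0.902×0.4186) = 0.77664c; relative speed 0.77664c.
γ for this relative speed: γ = 1/√(1 − 0.60317) = 1.5874.
Ship A's interval is proper; time dilation gives Δt_B = γΔτ = 1.5874 × 85.1 days = 135.1 days.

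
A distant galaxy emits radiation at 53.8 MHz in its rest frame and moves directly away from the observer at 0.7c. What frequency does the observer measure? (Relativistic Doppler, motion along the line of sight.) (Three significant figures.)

Relativistic Doppler (source moving away): f_obs = f_src · √((1−β)/(1+β)).
With β = 0.7: factor = √(0.3/1.7) = 0.42008.
f_obs = 53.8 × 0.42008 = 22.6 MHz.

22.6 MHz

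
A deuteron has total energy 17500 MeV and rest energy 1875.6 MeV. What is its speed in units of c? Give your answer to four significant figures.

0.9942c

Total energy E = γmc² gives γ = 17500/1875.6 = 9.3303.
Hence β = √(1 − 1/γ²) = √(1 − 0.0114871) = √0.9885129 = 0.9942.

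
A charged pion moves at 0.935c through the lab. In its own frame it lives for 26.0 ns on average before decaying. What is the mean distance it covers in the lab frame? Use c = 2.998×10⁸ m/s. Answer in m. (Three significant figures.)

β² = 0.874225, so γ = 1/√0.125775 = 2.8197.
Lab-frame lifetime: Δt = γτ = 2.8197 × 26.0 ns = 73.312 ns.
Distance: d = vΔt = 0.935 × 2.998×10⁸ m/s × 7.3312×10^-8 s = 20.6 m.

20.6 m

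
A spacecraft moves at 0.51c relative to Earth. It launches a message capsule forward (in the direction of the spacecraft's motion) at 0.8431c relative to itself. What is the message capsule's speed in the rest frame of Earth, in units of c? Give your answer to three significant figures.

0.946c

In units of c, u = (u' + v)/(1 + u'v) with u' = 0.8431 and v = 0.51.
Numerator: 0.8431 + 0.51 = 1.3531. Denominator: 1 + (0.8431)(0.51) = 1.429981.
u = 1.3531/1.429981 = 0.94624, so the speed is 0.946c.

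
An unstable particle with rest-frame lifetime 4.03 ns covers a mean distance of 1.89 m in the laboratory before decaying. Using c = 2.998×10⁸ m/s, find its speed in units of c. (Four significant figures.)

Let x = d/(cτ) = 1.890 m / (2.998×10⁸ m/s × 4.030×10^-9 s) = 1.5643. Since d = βγcτ, x = βγ = β/√(1−β²).
Solving: β² = x²/(1+x²) = 2.44703/3.44703 = 0.709895, so β = 0.8426.

0.8426c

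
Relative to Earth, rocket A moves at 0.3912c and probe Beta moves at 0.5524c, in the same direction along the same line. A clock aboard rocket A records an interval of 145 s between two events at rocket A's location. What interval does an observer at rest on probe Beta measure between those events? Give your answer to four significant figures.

148.2 s

Transform rocket A's velocity into probe Beta's frame: (0.3912 − 0.5524)/(1 − 0.3912·0.5524) = −0.1612/0.78390112, so the relative speed is 0.20564c.
γ for this relative speed: γ = 1/√(1 − 0.0422878) = 1.0218.
The clock on rocket A records proper time, so probe Beta measures Δt = γΔτ = 1.0218 × 145 = 148.2 s.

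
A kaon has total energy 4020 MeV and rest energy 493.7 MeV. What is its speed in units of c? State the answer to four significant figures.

Total energy E = γmc² gives γ = 4020/493.7 = 8.1426.
Hence β = √(1 − 1/γ²) = √(1 − 0.0150825) = √0.9849175 = 0.9924.

0.9924c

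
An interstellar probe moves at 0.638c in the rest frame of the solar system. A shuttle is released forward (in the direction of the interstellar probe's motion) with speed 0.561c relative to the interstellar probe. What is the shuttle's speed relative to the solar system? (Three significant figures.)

0.883c

Relativistic velocity addition: u = (u' + v)/(1 + u'v/c²), with u' = 0.561c and v = 0.638c.
Numerator: 0.561 + 0.638 = 1.199. Denominator: 1 + (0.561)(0.638) = 1.357918.
u = 1.199/1.357918 = 0.88297, so the speed is 0.883c.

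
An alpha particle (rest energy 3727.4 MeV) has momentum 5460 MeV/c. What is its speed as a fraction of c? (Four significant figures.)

βγ = pc/(mc²) = 5460/3727.4 = 1.4648.
Since γ² = 1 + (βγ)² = 3.14564, γ = √3.14564 = 1.7736, and β = (βγ)/γ = 1.4648/1.7736 = 0.8259.

0.8259c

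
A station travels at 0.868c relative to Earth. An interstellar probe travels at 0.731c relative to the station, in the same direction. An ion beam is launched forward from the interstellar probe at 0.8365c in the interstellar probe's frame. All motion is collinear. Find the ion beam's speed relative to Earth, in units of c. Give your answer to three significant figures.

0.998c

Compose velocities in two stages. Stage 1 (into S'): u₁ = (0.8365+0.731)/(1+0.8365×0.731) = 0.97271.
Stage 2 (into S): u = (0.97271+0.868)/(1+0.97271×0.868) = 0.99805, so the speed is 0.998c.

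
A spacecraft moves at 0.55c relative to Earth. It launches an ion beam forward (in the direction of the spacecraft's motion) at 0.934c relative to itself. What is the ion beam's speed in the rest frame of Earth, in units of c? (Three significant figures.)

In units of c, u = (u' + v)/(1 + u'v) with u' = 0.934 and v = 0.55.
Numerator: 0.934 + 0.55 = 1.484. Denominator: 1 + (0.934)(0.55) = 1.5137.
u = 1.484/1.5137 = 0.98038, so the speed is 0.980c.

0.980c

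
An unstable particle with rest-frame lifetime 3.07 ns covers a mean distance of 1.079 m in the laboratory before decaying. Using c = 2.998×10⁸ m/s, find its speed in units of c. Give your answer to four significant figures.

0.7608c

d = βγcτ ⇒ βγ = d/(cτ) = 1.079 m / (0.920386 m) = 1.1723.
β = (βγ)/√(1+(βγ)²) = 1.1723/√2.37429 = 0.7608.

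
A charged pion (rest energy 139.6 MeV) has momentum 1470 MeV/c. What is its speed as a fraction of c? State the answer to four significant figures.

0.9955c

pc/(mc²) = 1470/139.6 = 10.53 = βγ = β/√(1−β²).
So β² = x²/(1 + x²) with x = 10.53: x² = 110.881, β² = 110.881/111.881 = 0.991062, β = 0.9955.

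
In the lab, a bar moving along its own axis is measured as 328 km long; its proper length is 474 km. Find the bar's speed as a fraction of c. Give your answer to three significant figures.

0.722c

Length contraction gives γ = L₀/L = 474/328 = 1.4451.
β = √(1 − 1/γ²) = √0.521145 = 0.722.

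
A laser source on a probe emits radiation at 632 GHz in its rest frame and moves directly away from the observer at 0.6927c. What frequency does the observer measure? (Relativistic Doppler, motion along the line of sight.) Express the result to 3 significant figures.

Relativistic Doppler (source moving away): f_obs = f_src · √((1−β)/(1+β)).
With β = 0.6927: factor = √(0.3073/1.6927) = 0.42608.
f_obs = 632 × 0.42608 = 269 GHz.

269 GHz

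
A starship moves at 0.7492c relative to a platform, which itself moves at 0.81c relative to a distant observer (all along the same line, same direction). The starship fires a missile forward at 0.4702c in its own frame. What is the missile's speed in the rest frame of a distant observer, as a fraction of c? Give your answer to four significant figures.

First combine the missile and starship (S''→S'): u₁ = (0.4702 + 0.7492)/(1 + 0.4702×0.7492) = 1.2194/1.35227384 = 0.90174.
Then combine with the platform (S'→S): u = (0.90174 + 0.81)/(1 + 0.90174×0.81) = 1.71174/1.7304094 = 0.98921.

0.9892c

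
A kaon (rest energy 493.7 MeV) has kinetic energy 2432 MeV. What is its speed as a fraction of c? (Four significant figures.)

0.9857c

K = (γ−1)mc², so γ = 1 + 2432/493.7 = 5.9261.
Then v/c = √(1 − γ⁻²) = √(1 − 0.0284749) = √0.9715251 = 0.9857.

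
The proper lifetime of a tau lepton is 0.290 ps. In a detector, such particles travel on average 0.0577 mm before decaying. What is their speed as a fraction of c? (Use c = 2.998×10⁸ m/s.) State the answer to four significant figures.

0.5530c

d = βγcτ ⇒ βγ = d/(cτ) = 5.770×10^-5 m / (8.6942×10^-5 m) = 0.66366.
β = (βγ)/√(1+(βγ)²) = 0.66366/√1.440445 = 0.5530.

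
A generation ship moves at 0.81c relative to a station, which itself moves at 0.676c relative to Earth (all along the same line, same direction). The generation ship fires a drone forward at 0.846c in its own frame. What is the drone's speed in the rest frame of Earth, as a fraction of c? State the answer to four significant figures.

0.9966c

Apply u = (u'+v)/(1+u'v) twice. Drone in the station frame: (0.846+0.81)/(1+0.846·0.81) = 1.656/1.68526 = 0.98264c.
That velocity, transformed to the rest frame of Earth: (0.98264+0.676)/(1+0.98264·0.676) = 1.65864/1.66426464 = 0.99662c.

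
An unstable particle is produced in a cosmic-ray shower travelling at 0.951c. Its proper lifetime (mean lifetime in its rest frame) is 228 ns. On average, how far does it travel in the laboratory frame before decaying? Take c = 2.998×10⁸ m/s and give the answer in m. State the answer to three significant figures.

Lorentz factor: γ = (1 − 0.904401)^(−1/2) = 3.2342.
Lab-frame lifetime: Δt = γτ = 3.2342 × 228 ns = 737.4 ns.
Distance: d = vΔt = 0.951 × 2.998×10⁸ m/s × 7.3740×10^-7 s = 210 m.

210 m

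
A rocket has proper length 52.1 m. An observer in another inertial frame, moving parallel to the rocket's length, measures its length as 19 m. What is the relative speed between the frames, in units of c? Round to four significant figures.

Length contraction gives γ = L₀/L = 52.1/19 = 2.7421.
β = √(1 − 1/γ²) = √0.867006 = 0.9311.

0.9311c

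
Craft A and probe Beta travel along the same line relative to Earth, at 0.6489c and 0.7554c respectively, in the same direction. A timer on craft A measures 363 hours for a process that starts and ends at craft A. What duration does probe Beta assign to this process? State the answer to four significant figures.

Transform craft A's velocity into probe Beta's frame: (0.6489 − 0.7554)/(1 − 0.6489·0.7554) = −0.1065/0.50982094, so the relative speed is 0.2089c.
γ for this relative speed: γ = 1/√(1 − 0.0436392) = 1.0226.
The clock on craft A records proper time, so probe Beta measures Δt = γΔτ = 1.0226 × 363 = 371.2 hours.

371.2 hours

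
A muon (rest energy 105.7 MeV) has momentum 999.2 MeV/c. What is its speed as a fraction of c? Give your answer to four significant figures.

βγ = pc/(mc²) = 999.2/105.7 = 9.4532.
Since γ² = 1 + (βγ)² = 90.363, γ = √90.363 = 9.50595, and β = (βγ)/γ = 9.4532/9.50595 = 0.9945.

0.9945c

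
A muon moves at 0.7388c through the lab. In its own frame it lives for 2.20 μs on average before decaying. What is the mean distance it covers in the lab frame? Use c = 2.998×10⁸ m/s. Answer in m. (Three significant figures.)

With β = 0.7388, γ = 1/√(1 − 0.7388²) = 1/√0.45417456 = 1.4838.
Lab-frame lifetime: Δt = γτ = 1.4838 × 2.20 μs = 3.2644 μs.
Distance: d = vΔt = 0.7388 × 2.998×10⁸ m/s × 3.2644×10^-6 s = 723 m.

723 m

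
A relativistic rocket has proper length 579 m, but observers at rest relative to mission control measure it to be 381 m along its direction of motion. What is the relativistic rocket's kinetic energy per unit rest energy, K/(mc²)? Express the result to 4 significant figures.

0.5197

γ = L₀/L = 579/381 = 1.51969.
Since K = (γ−1)mc², K/(mc²) = 1.51969 − 1 = 0.5197.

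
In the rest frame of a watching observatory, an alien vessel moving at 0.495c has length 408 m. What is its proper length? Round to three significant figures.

γ = 1/√(1 − β²) = 1/√(1 − 0.245025) = 1/√0.754975 = 1/0.868893 = 1.1509.
Proper length: L₀ = γ·L = 1.1509 × 408 = 470 m.

470 m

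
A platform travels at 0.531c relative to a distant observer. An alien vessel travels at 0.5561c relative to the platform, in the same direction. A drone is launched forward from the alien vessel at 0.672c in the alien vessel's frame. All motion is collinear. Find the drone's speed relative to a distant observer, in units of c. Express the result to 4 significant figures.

0.9663c

First combine the drone and alien vessel (S''→S'): u₁ = (0.672 + 0.5561)/(1 + 0.672×0.5561) = 1.2281/1.3736992 = 0.89401.
Then combine with the platform (S'→S): u = (0.89401 + 0.531)/(1 + 0.89401×0.531) = 1.42501/1.47471931 = 0.96629.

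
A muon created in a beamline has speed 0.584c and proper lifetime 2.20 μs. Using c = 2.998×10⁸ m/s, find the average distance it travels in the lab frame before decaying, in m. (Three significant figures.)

With β = 0.584, γ = 1/√(1 − 0.584²) = 1/√0.658944 = 1.2319.
Lab-frame lifetime: Δt = γτ = 1.2319 × 2.20 μs = 2.7102 μs.
Distance: d = vΔt = 0.584 × 2.998×10⁸ m/s × 2.7102×10^-6 s = 475 m.

475 m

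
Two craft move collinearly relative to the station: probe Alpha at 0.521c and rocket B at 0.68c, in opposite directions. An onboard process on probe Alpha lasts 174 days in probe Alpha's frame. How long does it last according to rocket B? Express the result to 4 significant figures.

Transform probe Alpha's velocity into rocket B's frame: (0.521 + 0.68)/(1 + 0.521·0.68) = 1.201/1.35428, so the relative speed is 0.88682c.
γ for this relative speed: γ = 1/√(1 − 0.78645) = 2.164.
The clock on probe Alpha records proper time, so rocket B measures Δt = γΔτ = 2.164 × 174 = 376.5 days.

376.5 days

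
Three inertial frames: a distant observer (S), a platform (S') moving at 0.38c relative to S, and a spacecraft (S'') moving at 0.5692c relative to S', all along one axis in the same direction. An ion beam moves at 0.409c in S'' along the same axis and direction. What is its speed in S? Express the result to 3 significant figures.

0.902c

Compose velocities in two stages. Stage 1 (into S'): u₁ = (0.409+0.5692)/(1+0.409×0.5692) = 0.79348.
Stage 2 (into S): u = (0.79348+0.38)/(1+0.79348×0.38) = 0.90162, so the speed is 0.902c.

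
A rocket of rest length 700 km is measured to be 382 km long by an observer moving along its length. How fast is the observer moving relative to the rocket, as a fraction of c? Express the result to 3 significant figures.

Length contraction gives γ = L₀/L = 700/382 = 1.8325.
β = √(1 − 1/γ²) = √0.702209 = 0.838.

0.838c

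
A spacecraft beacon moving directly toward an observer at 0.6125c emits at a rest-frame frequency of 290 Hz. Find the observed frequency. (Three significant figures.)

592 Hz

Relativistic Doppler (source moving toward): f_obs = f_src · √((1+β)/(1−β)).
With β = 0.6125: factor = √(1.6125/0.3875) = 2.0399.
f_obs = 290 × 2.0399 = 592 Hz.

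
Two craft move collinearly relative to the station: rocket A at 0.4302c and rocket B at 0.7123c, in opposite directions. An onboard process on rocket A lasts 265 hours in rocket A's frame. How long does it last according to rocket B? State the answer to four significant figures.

546.4 hours

Speed of rocket A in rocket B's frame: u = (v_A + v_B)/(1 + v_A v_B/c²) = (0.4302 + 0.7123)/(1 + 0.4302×0.7123) = 1.1425/1.30643146 = 0.87452; |u| = 0.87452c.
γ for this relative speed: γ = 1/√(1 − 0.764785) = 2.0619.
Rocket A's interval is proper; time dilation gives Δt_B = γΔτ = 2.0619 × 265 hours = 546.4 hours.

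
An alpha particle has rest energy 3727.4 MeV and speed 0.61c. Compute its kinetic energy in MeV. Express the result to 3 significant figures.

977 MeV

With β = 0.61, γ = 1/√(1 − 0.61²) = 1/√0.6279 = 1.26199.
Kinetic energy: K = (γ − 1)mc² = (1.26199 − 1) × 3727.4 MeV = 0.26199 × 3727.4 = 977 MeV.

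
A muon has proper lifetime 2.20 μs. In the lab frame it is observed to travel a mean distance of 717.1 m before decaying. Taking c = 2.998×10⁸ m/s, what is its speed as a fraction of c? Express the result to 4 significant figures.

0.7360c

Lab distance = (lab lifetime)·v = γτ·βc, so βγ = d/(cτ) = 717.1/(2.998×10⁸ × 2.200×10^-6) = 1.0872.
With βγ = 1.0872: γ² = 1 + (βγ)² = 2.182, and β = (βγ)/γ = 1.0872/1.47716 = 0.7360.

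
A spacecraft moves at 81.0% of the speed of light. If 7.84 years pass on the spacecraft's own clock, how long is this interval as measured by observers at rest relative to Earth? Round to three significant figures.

13.4 years

With β = 0.81, γ = 1/√(1 − 0.81²) = 1/√0.3439 = 1.7052.
The onboard clock measures proper time, so the interval in the rest frame of Earth is dilated: Δt = γ·Δτ = 1.7052 × 7.84 years = 13.4 years.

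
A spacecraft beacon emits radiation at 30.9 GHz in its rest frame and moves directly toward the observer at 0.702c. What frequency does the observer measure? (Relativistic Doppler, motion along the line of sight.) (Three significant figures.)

73.8 GHz

Relativistic Doppler (source moving toward): f_obs = f_src · √((1+β)/(1−β)).
With β = 0.702: factor = √(1.702/0.298) = 2.3899.
f_obs = 30.9 × 2.3899 = 73.8 GHz.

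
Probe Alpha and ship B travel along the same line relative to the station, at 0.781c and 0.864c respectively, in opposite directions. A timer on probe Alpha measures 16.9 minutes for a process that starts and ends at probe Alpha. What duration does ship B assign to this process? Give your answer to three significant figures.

90.0 minutes

Transform probe Alpha's velocity into ship B's frame: (0.781 + 0.864)/(1 + 0.781·0.864) = 1.645/1.674784, so the relative speed is 0.98222c.
At |u| = 0.98222c, γ = (1 − 0.964756)^(−1/2) = 5.3267.
Probe Alpha's interval is proper; time dilation gives Δt_B = γΔτ = 5.3267 × 16.9 minutes = 90.0 minutes.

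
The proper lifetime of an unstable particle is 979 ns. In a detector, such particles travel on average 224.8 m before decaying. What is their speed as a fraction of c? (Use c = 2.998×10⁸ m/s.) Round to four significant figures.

d = βγcτ ⇒ βγ = d/(cτ) = 224.8 m / (293.5042 m) = 0.76592.
β = (βγ)/√(1+(βγ)²) = 0.76592/√1.586633 = 0.6081.

0.6081c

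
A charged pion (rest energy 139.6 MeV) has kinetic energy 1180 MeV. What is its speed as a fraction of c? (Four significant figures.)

0.9944c

K = (γ−1)mc², so γ = 1 + 1180/139.6 = 9.4527.
Then v/c = √(1 − γ⁻²) = √(1 − 0.0111915) = √0.9888085 = 0.9944.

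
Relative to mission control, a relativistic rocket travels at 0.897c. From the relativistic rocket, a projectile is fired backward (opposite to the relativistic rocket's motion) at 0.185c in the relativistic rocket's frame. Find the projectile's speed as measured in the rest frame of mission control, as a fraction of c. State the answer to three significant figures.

0.854c

Relativistic velocity addition: u = (u' + v)/(1 + u'v/c²), with u' = −0.185c and v = 0.897c.
Numerator: −0.185 + 0.897 = 0.712. Denominator: 1 + (−0.185)(0.897) = 0.834055.
u = 0.712/0.834055 = 0.85366, so the speed is 0.854c.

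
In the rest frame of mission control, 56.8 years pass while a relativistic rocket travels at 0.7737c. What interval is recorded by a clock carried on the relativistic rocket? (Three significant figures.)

With β = 0.7737, γ = 1/√(1 − 0.7737²) = 1/√0.40138831 = 1.5784.
The relativistic rocket's clock runs slow as seen from mission control, so Δτ = Δt/γ = 56.8/1.5784 = 36.0 years.

36.0 years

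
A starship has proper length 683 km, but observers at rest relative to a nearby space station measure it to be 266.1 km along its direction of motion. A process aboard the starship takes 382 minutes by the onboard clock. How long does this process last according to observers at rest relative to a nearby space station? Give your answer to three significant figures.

980 minutes

From L = L₀/γ: γ = 683/266.1 = 2.5667.
The same γ dilates the second interval: 2.5667 × 382 minutes = 980 minutes.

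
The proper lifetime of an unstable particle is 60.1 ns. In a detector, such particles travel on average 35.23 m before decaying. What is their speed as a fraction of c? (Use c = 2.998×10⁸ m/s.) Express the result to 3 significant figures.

0.890c

Lab distance = (lab lifetime)·v = γτ·βc, so βγ = d/(cτ) = 35.23/(2.998×10⁸ × 6.010×10^-8) = 1.9553.
With βγ = 1.9553: γ² = 1 + (βγ)² = 4.8232, and β = (βγ)/γ = 1.9553/2.19618 = 0.890.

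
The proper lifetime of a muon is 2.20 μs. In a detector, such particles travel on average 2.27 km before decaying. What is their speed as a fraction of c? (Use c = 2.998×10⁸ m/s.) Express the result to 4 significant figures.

d = βγcτ ⇒ βγ = d/(cτ) = 2270 m / (659.56 m) = 3.4417.
β = (βγ)/√(1+(βγ)²) = 3.4417/√12.8453 = 0.9603.

0.9603c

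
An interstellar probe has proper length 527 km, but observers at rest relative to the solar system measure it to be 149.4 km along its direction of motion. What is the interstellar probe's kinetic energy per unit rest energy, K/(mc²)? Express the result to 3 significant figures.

2.53

γ = L₀/L = 527/149.4 = 3.52744.
K/(mc²) = γ − 1 = 3.52744 − 1 = 2.53.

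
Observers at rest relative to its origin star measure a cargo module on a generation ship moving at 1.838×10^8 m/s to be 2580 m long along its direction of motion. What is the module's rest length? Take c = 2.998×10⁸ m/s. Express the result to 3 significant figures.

β = v/c = (1.838×10^8 m/s)/(2.998×10⁸ m/s) = 0.613075.
γ = 1/√(1 − β²) = 1/√(1 − 0.375861) = 1/√0.624139 = 1/0.790025 = 1.2658.
Proper length: L₀ = γ·L = 1.2658 × 2580 = 3270 m.

3270 m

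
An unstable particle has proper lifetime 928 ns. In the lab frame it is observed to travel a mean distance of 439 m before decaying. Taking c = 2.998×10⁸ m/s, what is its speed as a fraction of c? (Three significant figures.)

Lab distance = (lab lifetime)·v = γτ·βc, so βγ = d/(cτ) = 439.0/(2.998×10⁸ × 9.280×10^-7) = 1.5779.
With βγ = 1.5779: γ² = 1 + (βγ)² = 3.48977, and β = (βγ)/γ = 1.5779/1.86809 = 0.845.

0.845c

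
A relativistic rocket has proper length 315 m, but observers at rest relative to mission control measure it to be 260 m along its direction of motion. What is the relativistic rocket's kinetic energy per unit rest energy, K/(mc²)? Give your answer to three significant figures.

Length contraction gives γ = L₀/L = 315/260 = 1.21154.
K/(mc²) = γ − 1 = 1.21154 − 1 = 0.212.

0.212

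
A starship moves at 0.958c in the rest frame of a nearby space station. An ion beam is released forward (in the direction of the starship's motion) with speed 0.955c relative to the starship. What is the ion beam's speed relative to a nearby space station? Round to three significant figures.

0.999c

In units of c, u = (u' + v)/(1 + u'v) with u' = 0.955 and v = 0.958.
Numerator: 0.955 + 0.958 = 1.913. Denominator: 1 + (0.955)(0.958) = 1.91489.
u = 1.913/1.91489 = 0.99901, so the speed is 0.999c.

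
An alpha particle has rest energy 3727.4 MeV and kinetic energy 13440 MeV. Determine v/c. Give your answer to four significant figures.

γ = 1 + K/(mc²) = 1 + 13440/3727.4 = 4.6057.
β = √(1 − 1/γ²) = √(1 − 0.0471421) = √0.9528579 = 0.9761.

0.9761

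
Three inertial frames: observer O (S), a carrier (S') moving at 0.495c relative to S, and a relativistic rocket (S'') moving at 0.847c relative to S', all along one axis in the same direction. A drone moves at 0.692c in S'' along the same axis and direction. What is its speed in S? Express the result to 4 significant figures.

0.9899c

First combine the drone and relativistic rocket (S''→S'): u₁ = (0.692 + 0.847)/(1 + 0.692×0.847) = 1.539/1.586124 = 0.97029.
Then combine with the carrier (S'→S): u = (0.97029 + 0.495)/(1 + 0.97029×0.495) = 1.46529/1.48029355 = 0.98986.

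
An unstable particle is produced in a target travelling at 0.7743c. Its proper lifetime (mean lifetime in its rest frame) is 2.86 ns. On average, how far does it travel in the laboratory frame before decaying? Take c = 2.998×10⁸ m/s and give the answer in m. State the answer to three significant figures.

With β = 0.7743, γ = 1/√(1 − 0.7743²) = 1/√0.40045951 = 1.5802.
Lab-frame lifetime: Δt = γτ = 1.5802 × 2.86 ns = 4.5194 ns.
Distance: d = vΔt = 0.7743 × 2.998×10⁸ m/s × 4.5194×10^-9 s = 1.05 m.

1.05 m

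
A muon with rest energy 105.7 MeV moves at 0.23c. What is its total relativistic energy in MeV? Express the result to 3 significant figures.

γ = 1/√(1 − β²) = 1/√(1 − 0.0529) = 1/√0.9471 = 1/0.973191 = 1.0275.
Total energy: E = γmc² = 1.0275 × 105.7 MeV = 109 MeV.

109 MeV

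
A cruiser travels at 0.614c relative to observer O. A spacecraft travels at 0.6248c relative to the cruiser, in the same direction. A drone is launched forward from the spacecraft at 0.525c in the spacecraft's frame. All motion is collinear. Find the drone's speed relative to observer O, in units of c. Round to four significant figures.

First combine the drone and spacecraft (S''→S'): u₁ = (0.525 + 0.6248)/(1 + 0.525×0.6248) = 1.1498/1.32802 = 0.8658.
Then combine with the cruiser (S'→S): u = (0.8658 + 0.614)/(1 + 0.8658×0.614) = 1.4798/1.5316012 = 0.96618.

0.9662c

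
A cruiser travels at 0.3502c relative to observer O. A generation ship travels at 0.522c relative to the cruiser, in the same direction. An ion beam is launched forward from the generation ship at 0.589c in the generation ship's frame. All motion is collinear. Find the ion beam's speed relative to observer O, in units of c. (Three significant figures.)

0.925c

First combine the ion beam and generation ship (S''→S'): u₁ = (0.589 + 0.522)/(1 + 0.589×0.522) = 1.111/1.307458 = 0.84974.
Then combine with the cruiser (S'→S): u = (0.84974 + 0.3502)/(1 + 0.84974×0.3502) = 1.19994/1.297578948 = 0.92475.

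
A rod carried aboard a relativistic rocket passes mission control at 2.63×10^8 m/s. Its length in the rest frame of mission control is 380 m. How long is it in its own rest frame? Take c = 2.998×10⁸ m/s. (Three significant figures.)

792 m

β = v/c = (2.63×10^8 m/s)/(2.998×10⁸ m/s) = 0.877252.
γ = 1/√(1 − β²) = 1/√(1 − 0.7695711) = 1/√0.2304289 = 1/0.48003 = 2.0832.
Proper length: L₀ = γ·L = 2.0832 × 380 = 792 m.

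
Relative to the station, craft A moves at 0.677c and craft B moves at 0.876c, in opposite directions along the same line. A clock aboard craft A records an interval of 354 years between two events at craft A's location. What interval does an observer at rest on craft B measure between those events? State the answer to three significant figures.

1590 years

Speed of craft A in craft B's frame: u = (v_A + v_B)/(1 + v_A v_B/c²) = (0.677 + 0.876)/(1 + 0.677×0.876) = 1.553/1.593052 = 0.97486; |u| = 0.97486c.
At |u| = 0.97486c, γ = (1 − 0.950352)^(−1/2) = 4.488.
Craft A's interval is proper; time dilation gives Δt_B = γΔτ = 4.488 × 354 years = 1590 years.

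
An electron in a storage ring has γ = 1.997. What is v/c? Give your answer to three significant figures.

β = √(1 − 1/γ²) = √(1 − 1/3.988009) = √0.749248 = 0.866.

0.866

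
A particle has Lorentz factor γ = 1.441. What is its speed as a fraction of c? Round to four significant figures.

β = √(1 − 1/γ²) = √(1 − 1/2.076481) = √0.518416 = 0.7200.

0.7200c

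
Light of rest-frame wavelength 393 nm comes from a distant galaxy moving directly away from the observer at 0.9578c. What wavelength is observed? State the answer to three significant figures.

Relativistic Doppler for wavelength: λ_obs = λ_src · √((1+β)/(1−β)).
With β = 0.9578: factor = √(1.9578/0.0422) = 6.8113.
λ_obs = 393 × 6.8113 = 2680 nm.

2680 nm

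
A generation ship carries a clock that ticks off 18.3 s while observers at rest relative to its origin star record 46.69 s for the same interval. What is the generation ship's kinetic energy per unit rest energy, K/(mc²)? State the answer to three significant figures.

γ = Δt/Δτ = 46.69/18.3 = 2.55137.
K/(mc²) = γ − 1 = 2.55137 − 1 = 1.55.

1.55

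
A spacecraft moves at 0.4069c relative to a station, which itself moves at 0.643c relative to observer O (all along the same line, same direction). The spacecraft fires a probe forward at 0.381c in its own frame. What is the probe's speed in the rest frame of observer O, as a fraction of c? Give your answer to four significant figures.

0.9211c

First combine the probe and spacecraft (S''→S'): u₁ = (0.381 + 0.4069)/(1 + 0.381×0.4069) = 0.7879/1.1550289 = 0.68215.
Then combine with the station (S'→S): u = (0.68215 + 0.643)/(1 + 0.68215×0.643) = 1.32515/1.43862245 = 0.92112.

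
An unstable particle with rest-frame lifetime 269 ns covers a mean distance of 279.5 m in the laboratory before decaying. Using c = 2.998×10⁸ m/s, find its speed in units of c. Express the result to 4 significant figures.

Let x = d/(cτ) = 279.5 m / (2.998×10⁸ m/s × 2.690×10^-7 s) = 3.4658. Since d = βγcτ, x = βγ = β/√(1−β²).
Solving: β² = x²/(1+x²) = 12.0118/13.0118 = 0.923147, so β = 0.9608.

0.9608c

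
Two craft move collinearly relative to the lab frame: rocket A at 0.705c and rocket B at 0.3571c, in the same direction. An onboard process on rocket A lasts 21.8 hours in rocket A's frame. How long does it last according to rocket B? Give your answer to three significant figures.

Transform rocket A's velocity into rocket B's frame: (0.705 − 0.3571)/(1 − 0.705·0.3571) = 0.3479/0.7482445, so the relative speed is 0.46495c.
γ for this relative speed: γ = 1/√(1 − 0.216179) = 1.1295.
Rocket A's interval is proper; time dilation gives Δt_B = γΔτ = 1.1295 × 21.8 hours = 24.6 hours.

24.6 hours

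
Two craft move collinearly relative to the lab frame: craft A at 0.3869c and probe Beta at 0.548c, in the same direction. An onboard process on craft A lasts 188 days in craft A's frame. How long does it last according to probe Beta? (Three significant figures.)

192 days

The velocity of craft A relative to probe Beta is (0.3869 − 0.548)c / (1 − 0.3869×0.548) = −0.20445c; relative speed 0.20445c.
At |u| = 0.20445c, γ = (1 − 0.0417998)^(−1/2) = 1.0216.
Craft A's interval is proper; time dilation gives Δt_B = γΔτ = 1.0216 × 188 days = 192 days.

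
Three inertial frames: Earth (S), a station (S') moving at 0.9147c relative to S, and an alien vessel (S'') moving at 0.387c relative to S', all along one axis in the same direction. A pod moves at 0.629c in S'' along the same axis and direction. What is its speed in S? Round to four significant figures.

Apply u = (u'+v)/(1+u'v) twice. Pod in the station frame: (0.629+0.387)/(1+0.629·0.387) = 1.016/1.243423 = 0.8171c.
That velocity, transformed to the rest frame of Earth: (0.8171+0.9147)/(1+0.8171·0.9147) = 1.7318/1.74740137 = 0.99107c.

0.9911c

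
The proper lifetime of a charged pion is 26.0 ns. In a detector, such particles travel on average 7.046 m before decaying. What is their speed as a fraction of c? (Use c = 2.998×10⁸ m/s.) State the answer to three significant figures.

Lab distance = (lab lifetime)·v = γτ·βc, so βγ = d/(cτ) = 7.046/(2.998×10⁸ × 2.600×10^-8) = 0.90394.
With βγ = 0.90394: γ² = 1 + (βγ)² = 1.817108, and β = (βγ)/γ = 0.90394/1.348 = 0.671.

0.671c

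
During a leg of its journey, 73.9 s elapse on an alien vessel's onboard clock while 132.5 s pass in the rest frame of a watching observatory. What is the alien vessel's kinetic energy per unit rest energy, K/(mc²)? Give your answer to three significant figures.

0.793

From Δt = γΔτ: γ = 132.5/73.9 = 1.79296.
Since K = (γ−1)mc², K/(mc²) = 1.79296 − 1 = 0.793.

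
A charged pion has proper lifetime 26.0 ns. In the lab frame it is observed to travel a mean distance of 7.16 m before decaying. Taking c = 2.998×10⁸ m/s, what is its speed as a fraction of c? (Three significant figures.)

Lab distance = (lab lifetime)·v = γτ·βc, so βγ = d/(cτ) = 7.160/(2.998×10⁸ × 2.600×10^-8) = 0.91856.
With βγ = 0.91856: γ² = 1 + (βγ)² = 1.843752, and β = (βγ)/γ = 0.91856/1.35785 = 0.676.

0.676c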